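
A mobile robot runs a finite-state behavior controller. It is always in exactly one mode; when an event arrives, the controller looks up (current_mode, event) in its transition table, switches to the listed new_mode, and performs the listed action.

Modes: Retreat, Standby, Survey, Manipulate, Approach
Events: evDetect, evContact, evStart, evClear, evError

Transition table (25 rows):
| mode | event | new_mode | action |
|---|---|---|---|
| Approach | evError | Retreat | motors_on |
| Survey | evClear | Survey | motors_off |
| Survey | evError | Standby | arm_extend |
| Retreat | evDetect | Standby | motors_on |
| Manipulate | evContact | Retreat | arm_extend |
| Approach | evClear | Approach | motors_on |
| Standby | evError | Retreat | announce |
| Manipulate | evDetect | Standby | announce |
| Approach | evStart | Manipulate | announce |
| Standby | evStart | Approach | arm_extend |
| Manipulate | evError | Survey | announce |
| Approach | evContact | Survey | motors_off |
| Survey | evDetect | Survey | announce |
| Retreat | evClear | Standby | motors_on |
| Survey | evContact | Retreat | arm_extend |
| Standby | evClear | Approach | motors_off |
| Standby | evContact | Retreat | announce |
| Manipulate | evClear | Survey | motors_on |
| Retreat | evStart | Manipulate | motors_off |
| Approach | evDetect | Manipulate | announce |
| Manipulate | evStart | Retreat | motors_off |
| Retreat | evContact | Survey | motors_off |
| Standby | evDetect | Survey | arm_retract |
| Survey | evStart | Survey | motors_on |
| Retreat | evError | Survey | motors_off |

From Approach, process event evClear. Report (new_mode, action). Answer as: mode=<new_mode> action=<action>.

current mode = Approach; filter table to that mode:
  (Approach, evError) → (Retreat, motors_on)
  (Approach, evClear) → (Approach, motors_on)  ← event matches
  (Approach, evStart) → (Manipulate, announce)
  (Approach, evContact) → (Survey, motors_off)
  (Approach, evDetect) → (Manipulate, announce)
event = evClear selects (Approach, motors_on)

mode=Approach action=motors_on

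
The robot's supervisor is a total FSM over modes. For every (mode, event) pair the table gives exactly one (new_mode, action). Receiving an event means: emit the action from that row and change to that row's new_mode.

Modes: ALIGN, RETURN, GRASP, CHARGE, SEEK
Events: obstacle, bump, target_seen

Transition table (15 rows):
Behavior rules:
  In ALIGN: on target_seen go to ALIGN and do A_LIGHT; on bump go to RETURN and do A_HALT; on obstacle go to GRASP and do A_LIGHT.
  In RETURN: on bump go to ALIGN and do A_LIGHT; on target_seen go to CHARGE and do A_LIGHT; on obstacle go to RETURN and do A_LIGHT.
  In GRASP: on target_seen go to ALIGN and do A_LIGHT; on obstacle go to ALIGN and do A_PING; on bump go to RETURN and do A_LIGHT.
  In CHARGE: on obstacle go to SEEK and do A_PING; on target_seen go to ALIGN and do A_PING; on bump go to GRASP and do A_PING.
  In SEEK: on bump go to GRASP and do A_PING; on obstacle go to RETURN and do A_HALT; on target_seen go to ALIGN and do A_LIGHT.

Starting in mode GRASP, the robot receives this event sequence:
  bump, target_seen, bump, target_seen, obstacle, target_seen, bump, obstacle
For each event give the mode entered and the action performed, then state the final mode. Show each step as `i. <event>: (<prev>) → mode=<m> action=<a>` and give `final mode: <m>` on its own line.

final mode: RETURN

1. bump: (GRASP) → mode=RETURN action=A_LIGHT
2. target_seen: (RETURN) → mode=CHARGE action=A_LIGHT
3. bump: (CHARGE) → mode=GRASP action=A_PING
4. target_seen: (GRASP) → mode=ALIGN action=A_LIGHT
5. obstacle: (ALIGN) → mode=GRASP action=A_LIGHT
6. target_seen: (GRASP) → mode=ALIGN action=A_LIGHT
7. bump: (ALIGN) → mode=RETURN action=A_HALT
8. obstacle: (RETURN) → mode=RETURN action=A_LIGHT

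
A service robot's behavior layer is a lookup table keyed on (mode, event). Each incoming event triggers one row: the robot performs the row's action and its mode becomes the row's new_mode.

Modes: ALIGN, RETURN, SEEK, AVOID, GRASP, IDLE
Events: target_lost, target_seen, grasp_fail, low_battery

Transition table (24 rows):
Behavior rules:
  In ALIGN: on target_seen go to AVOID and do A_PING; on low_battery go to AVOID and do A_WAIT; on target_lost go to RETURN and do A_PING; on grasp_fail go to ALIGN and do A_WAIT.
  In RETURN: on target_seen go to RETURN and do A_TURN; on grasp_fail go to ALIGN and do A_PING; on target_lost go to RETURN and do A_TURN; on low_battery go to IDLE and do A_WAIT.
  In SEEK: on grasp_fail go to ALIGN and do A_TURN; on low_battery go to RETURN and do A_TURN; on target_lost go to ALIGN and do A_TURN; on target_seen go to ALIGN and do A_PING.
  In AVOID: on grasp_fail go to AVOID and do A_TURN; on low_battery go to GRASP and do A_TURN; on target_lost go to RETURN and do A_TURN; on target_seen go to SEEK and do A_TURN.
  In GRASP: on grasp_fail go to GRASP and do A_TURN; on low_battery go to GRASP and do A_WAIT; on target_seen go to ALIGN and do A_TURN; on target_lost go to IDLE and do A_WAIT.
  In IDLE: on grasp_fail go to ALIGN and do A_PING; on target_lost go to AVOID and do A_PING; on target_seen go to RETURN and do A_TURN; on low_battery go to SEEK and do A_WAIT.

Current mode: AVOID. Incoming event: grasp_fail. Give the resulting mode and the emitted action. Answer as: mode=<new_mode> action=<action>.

current mode = AVOID; filter table to that mode:
  (AVOID, grasp_fail) → (AVOID, A_TURN)  ← event matches
  (AVOID, low_battery) → (GRASP, A_TURN)
  (AVOID, target_lost) → (RETURN, A_TURN)
  (AVOID, target_seen) → (SEEK, A_TURN)
event = grasp_fail selects (AVOID, A_TURN)

mode=AVOID action=A_TURN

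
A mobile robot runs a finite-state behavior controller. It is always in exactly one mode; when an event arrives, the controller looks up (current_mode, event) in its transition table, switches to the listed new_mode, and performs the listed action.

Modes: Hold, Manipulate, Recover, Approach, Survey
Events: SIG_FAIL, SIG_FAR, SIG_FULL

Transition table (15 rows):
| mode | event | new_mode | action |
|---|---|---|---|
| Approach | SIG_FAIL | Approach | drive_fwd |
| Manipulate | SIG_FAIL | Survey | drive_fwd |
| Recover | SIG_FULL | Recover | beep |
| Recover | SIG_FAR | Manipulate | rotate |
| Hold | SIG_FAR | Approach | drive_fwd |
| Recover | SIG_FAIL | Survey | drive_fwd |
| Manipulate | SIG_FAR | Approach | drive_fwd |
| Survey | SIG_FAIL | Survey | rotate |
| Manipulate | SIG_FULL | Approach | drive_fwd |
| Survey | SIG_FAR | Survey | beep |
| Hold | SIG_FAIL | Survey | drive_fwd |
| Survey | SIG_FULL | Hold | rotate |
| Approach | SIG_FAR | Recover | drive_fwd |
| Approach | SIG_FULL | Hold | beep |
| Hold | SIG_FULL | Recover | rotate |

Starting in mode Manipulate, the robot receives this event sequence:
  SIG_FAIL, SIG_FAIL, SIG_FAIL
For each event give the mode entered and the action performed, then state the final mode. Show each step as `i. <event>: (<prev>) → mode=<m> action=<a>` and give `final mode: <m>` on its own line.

final mode: Survey

1. SIG_FAIL: (Manipulate) → mode=Survey action=drive_fwd
2. SIG_FAIL: (Survey) → mode=Survey action=rotate
3. SIG_FAIL: (Survey) → mode=Survey action=rotate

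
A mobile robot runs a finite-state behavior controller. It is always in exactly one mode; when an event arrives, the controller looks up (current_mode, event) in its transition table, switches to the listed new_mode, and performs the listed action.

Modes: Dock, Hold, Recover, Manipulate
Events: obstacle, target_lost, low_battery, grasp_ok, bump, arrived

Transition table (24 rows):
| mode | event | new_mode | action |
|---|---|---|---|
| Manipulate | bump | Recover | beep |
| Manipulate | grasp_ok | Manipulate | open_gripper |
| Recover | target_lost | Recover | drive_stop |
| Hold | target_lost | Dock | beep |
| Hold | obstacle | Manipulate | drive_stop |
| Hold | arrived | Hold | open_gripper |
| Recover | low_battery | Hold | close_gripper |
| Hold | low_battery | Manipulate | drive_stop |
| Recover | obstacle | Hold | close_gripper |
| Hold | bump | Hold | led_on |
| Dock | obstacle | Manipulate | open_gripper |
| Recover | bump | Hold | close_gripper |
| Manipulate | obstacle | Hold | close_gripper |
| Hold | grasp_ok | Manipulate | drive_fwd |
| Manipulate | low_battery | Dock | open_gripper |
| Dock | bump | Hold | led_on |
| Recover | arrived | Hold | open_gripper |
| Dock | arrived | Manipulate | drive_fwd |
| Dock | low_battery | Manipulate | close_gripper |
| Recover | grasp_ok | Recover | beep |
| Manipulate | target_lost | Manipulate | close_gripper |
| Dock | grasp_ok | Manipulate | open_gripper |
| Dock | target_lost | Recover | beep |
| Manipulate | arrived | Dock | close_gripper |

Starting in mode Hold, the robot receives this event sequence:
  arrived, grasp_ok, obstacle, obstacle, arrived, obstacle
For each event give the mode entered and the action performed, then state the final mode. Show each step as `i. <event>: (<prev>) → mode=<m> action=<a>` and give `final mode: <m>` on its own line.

final mode: Manipulate

1. arrived: (Hold) → mode=Hold action=open_gripper
2. grasp_ok: (Hold) → mode=Manipulate action=drive_fwd
3. obstacle: (Manipulate) → mode=Hold action=close_gripper
4. obstacle: (Hold) → mode=Manipulate action=drive_stop
5. arrived: (Manipulate) → mode=Dock action=close_gripper
6. obstacle: (Dock) → mode=Manipulate action=open_gripper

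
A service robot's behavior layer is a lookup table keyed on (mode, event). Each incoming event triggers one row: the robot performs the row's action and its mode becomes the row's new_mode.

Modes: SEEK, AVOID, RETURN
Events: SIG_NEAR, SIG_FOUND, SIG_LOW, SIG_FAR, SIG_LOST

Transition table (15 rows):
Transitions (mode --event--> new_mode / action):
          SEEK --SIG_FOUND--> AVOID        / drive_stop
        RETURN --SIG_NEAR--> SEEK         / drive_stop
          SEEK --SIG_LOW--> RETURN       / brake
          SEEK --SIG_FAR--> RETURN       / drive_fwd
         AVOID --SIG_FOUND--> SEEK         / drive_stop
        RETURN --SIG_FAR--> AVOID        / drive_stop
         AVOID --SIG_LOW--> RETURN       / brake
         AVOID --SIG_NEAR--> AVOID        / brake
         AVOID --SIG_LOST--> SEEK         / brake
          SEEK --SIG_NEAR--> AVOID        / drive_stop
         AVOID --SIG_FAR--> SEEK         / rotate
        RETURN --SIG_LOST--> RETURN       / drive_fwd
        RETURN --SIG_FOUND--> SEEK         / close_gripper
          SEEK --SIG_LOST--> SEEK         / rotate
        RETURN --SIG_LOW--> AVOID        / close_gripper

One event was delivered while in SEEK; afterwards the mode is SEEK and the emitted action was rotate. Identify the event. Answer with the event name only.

try SIG_NEAR: (SEEK, SIG_NEAR) → (AVOID, drive_stop)
try SIG_FOUND: (SEEK, SIG_FOUND) → (AVOID, drive_stop)
try SIG_LOW: (SEEK, SIG_LOW) → (RETURN, brake)
try SIG_FAR: (SEEK, SIG_FAR) → (RETURN, drive_fwd)
try SIG_LOST: (SEEK, SIG_LOST) → (SEEK, rotate)  ← matches

SIG_LOST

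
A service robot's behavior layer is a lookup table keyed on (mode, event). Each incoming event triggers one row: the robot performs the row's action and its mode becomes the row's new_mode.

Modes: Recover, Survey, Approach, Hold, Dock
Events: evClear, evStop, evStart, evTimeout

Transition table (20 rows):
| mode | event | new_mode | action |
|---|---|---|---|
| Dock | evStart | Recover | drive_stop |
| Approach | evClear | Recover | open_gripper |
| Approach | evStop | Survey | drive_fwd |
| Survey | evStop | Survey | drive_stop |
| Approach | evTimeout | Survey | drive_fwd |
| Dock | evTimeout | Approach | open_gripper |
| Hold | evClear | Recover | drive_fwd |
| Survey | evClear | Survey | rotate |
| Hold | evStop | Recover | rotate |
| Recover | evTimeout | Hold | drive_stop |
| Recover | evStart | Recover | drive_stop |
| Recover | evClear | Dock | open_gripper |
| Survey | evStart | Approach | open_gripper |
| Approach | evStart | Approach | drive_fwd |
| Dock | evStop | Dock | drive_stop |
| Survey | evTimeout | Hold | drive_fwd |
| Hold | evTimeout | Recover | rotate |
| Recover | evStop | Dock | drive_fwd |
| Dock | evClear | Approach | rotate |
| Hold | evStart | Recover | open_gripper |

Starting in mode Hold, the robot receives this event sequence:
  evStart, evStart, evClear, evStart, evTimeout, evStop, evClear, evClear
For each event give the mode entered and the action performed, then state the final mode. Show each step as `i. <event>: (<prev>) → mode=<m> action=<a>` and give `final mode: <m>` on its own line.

1. evStart: (Hold) → mode=Recover action=open_gripper
2. evStart: (Recover) → mode=Recover action=drive_stop
3. evClear: (Recover) → mode=Dock action=open_gripper
4. evStart: (Dock) → mode=Recover action=drive_stop
5. evTimeout: (Recover) → mode=Hold action=drive_stop
6. evStop: (Hold) → mode=Recover action=rotate
7. evClear: (Recover) → mode=Dock action=open_gripper
8. evClear: (Dock) → mode=Approach action=rotate

final mode: Approach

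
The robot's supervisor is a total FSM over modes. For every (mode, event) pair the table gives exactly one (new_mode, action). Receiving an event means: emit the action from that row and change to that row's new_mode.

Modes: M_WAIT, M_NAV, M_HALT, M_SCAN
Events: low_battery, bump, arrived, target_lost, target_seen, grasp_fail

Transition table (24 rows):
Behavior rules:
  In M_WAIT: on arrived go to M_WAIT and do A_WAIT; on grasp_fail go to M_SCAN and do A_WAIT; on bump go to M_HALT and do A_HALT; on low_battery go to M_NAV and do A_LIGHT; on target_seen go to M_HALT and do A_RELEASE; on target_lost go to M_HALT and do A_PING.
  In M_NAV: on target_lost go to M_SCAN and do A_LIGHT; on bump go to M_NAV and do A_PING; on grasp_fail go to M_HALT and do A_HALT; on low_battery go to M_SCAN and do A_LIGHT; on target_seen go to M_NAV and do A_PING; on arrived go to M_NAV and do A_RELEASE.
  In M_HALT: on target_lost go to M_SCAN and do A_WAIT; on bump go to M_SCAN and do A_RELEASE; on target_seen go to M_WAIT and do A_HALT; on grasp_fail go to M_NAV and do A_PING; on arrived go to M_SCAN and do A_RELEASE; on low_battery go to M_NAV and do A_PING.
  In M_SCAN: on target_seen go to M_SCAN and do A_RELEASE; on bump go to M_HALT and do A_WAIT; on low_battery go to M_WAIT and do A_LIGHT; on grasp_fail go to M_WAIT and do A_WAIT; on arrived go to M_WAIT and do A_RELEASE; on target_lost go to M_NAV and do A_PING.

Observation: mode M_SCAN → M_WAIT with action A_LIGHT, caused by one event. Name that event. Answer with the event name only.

try low_battery: (M_SCAN, low_battery) → (M_WAIT, A_LIGHT)  ← matches
try bump: (M_SCAN, bump) → (M_HALT, A_WAIT)
try arrived: (M_SCAN, arrived) → (M_WAIT, A_RELEASE)
try target_lost: (M_SCAN, target_lost) → (M_NAV, A_PING)
try target_seen: (M_SCAN, target_seen) → (M_SCAN, A_RELEASE)
try grasp_fail: (M_SCAN, grasp_fail) → (M_WAIT, A_WAIT)

low_battery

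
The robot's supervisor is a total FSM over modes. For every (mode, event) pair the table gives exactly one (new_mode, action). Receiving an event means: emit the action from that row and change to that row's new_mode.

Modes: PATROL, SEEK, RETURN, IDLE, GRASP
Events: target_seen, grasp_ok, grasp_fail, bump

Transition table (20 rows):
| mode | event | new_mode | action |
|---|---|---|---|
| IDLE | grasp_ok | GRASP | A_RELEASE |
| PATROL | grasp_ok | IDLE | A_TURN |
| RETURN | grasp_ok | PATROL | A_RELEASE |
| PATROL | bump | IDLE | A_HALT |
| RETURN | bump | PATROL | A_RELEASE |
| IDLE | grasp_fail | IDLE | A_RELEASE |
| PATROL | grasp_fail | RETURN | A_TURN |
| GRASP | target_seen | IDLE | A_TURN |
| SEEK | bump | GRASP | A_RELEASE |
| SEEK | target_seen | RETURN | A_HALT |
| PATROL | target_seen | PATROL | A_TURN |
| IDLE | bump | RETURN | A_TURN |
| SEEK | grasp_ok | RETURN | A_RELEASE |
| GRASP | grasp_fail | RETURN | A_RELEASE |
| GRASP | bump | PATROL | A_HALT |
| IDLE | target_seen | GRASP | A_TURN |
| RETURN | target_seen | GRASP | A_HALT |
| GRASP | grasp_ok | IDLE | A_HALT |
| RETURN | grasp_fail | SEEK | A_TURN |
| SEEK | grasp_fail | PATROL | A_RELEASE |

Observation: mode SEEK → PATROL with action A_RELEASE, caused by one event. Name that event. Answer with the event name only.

grasp_fail

try target_seen: (SEEK, target_seen) → (RETURN, A_HALT)
try grasp_ok: (SEEK, grasp_ok) → (RETURN, A_RELEASE)
try grasp_fail: (SEEK, grasp_fail) → (PATROL, A_RELEASE)  ← matches
try bump: (SEEK, bump) → (GRASP, A_RELEASE)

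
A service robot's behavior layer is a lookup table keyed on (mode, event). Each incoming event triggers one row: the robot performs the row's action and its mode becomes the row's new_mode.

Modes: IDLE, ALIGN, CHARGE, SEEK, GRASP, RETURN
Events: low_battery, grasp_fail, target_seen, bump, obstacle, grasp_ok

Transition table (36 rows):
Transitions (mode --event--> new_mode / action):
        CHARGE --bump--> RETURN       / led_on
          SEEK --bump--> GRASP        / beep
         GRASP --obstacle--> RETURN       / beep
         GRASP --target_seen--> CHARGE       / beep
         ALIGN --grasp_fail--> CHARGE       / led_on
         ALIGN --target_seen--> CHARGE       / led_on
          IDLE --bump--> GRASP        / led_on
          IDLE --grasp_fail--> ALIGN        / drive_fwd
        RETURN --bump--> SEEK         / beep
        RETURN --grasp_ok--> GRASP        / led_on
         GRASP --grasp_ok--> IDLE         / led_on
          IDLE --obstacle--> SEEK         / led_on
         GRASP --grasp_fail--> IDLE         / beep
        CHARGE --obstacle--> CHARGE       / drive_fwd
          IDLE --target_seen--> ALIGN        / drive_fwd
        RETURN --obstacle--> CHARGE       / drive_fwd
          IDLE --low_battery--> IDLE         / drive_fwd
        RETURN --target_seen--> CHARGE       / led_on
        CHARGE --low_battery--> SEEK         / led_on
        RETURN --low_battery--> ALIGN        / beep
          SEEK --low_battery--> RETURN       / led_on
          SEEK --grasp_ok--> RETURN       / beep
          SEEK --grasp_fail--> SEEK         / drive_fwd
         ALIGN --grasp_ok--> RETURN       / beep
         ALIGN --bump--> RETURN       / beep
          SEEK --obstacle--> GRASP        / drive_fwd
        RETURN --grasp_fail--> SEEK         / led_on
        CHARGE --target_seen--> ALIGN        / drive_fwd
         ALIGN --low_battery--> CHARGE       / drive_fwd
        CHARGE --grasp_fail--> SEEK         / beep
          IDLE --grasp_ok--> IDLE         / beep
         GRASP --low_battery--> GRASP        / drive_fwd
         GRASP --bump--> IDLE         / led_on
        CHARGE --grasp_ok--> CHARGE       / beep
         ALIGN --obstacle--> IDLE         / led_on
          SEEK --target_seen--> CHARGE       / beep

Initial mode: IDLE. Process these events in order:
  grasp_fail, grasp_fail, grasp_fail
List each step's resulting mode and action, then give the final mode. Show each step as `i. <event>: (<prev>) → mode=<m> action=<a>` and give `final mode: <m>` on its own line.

1. grasp_fail: (IDLE) → mode=ALIGN action=drive_fwd
2. grasp_fail: (ALIGN) → mode=CHARGE action=led_on
3. grasp_fail: (CHARGE) → mode=SEEK action=beep

final mode: SEEK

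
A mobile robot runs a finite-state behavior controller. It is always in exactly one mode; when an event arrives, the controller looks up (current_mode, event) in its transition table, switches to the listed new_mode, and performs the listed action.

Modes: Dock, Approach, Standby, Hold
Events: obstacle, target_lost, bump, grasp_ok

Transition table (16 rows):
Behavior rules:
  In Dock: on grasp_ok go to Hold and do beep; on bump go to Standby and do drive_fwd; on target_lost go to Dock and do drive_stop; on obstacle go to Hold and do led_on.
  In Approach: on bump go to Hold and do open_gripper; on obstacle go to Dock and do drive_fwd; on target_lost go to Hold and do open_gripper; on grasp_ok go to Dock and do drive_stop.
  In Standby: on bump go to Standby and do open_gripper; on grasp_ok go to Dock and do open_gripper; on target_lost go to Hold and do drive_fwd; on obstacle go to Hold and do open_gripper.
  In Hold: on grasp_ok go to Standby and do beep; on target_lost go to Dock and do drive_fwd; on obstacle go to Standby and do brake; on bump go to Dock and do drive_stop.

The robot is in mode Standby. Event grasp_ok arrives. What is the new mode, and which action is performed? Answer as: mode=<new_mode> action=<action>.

mode=Dock action=open_gripper

current mode = Standby; filter table to that mode:
  (Standby, bump) → (Standby, open_gripper)
  (Standby, grasp_ok) → (Dock, open_gripper)  ← event matches
  (Standby, target_lost) → (Hold, drive_fwd)
  (Standby, obstacle) → (Hold, open_gripper)
event = grasp_ok selects (Dock, open_gripper)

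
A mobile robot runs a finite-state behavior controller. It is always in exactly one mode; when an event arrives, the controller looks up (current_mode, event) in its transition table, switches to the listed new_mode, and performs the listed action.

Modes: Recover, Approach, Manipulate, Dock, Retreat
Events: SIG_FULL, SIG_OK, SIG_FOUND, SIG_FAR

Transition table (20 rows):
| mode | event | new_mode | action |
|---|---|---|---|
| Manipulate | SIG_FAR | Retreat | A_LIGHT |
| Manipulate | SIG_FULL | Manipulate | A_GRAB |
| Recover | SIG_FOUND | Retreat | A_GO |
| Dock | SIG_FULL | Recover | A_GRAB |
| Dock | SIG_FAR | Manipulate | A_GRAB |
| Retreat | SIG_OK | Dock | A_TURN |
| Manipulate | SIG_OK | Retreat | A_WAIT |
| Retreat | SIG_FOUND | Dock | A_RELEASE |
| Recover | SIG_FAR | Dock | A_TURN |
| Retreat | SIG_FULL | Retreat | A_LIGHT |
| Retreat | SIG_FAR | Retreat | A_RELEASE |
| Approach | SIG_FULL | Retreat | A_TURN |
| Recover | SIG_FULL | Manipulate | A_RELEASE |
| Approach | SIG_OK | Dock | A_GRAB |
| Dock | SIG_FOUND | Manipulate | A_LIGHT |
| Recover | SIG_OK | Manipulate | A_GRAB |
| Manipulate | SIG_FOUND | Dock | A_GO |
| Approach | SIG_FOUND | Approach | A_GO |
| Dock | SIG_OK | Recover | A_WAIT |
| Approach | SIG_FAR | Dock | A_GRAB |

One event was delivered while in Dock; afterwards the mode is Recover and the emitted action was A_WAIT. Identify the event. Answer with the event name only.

try SIG_FULL: (Dock, SIG_FULL) → (Recover, A_GRAB)
try SIG_OK: (Dock, SIG_OK) → (Recover, A_WAIT)  ← matches
try SIG_FOUND: (Dock, SIG_FOUND) → (Manipulate, A_LIGHT)
try SIG_FAR: (Dock, SIG_FAR) → (Manipulate, A_GRAB)

SIG_OK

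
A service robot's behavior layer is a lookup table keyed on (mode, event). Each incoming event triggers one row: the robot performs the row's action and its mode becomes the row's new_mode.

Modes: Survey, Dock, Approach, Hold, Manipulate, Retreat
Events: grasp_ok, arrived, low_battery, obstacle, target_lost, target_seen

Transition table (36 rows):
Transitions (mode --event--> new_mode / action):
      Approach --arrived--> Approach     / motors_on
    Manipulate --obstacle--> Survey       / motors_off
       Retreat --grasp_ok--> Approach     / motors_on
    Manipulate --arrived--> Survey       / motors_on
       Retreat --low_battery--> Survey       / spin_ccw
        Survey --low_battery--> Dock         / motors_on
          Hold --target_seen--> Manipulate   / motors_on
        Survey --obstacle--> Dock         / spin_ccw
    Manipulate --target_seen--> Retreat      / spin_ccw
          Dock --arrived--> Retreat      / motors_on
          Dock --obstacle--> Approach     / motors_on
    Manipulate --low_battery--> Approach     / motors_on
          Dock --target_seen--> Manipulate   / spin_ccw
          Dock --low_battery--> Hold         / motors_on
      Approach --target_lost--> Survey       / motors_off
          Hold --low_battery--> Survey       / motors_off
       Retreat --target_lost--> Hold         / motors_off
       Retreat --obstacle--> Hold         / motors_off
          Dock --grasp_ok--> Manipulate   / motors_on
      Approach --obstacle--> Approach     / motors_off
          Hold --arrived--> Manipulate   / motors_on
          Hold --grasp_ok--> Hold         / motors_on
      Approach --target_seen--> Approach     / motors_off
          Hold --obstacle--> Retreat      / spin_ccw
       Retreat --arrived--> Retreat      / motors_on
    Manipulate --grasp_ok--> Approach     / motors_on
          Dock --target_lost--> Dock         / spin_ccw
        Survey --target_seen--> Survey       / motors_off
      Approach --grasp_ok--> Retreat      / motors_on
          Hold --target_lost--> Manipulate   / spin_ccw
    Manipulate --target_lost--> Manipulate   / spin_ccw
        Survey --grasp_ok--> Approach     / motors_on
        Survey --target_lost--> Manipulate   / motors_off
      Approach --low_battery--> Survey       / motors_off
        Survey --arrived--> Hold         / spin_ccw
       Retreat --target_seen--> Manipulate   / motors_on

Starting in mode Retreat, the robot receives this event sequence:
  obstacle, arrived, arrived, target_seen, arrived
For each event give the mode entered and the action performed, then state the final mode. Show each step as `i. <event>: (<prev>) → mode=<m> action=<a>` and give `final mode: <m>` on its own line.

1. obstacle: (Retreat) → mode=Hold action=motors_off
2. arrived: (Hold) → mode=Manipulate action=motors_on
3. arrived: (Manipulate) → mode=Survey action=motors_on
4. target_seen: (Survey) → mode=Survey action=motors_off
5. arrived: (Survey) → mode=Hold action=spin_ccw

final mode: Hold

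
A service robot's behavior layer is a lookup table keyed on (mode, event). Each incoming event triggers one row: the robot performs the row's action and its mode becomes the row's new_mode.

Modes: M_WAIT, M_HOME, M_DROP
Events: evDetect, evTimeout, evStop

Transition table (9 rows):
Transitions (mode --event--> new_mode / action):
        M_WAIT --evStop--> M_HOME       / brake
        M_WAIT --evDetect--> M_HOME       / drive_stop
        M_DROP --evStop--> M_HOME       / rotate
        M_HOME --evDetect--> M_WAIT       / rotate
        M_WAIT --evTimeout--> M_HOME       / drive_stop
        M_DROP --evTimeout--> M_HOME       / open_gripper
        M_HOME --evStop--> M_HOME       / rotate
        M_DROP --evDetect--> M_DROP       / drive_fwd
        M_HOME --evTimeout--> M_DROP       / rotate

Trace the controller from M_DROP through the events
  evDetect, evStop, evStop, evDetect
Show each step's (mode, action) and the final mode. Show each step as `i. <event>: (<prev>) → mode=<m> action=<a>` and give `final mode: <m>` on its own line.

final mode: M_WAIT

1. evDetect: (M_DROP) → mode=M_DROP action=drive_fwd
2. evStop: (M_DROP) → mode=M_HOME action=rotate
3. evStop: (M_HOME) → mode=M_HOME action=rotate
4. evDetect: (M_HOME) → mode=M_WAIT action=rotate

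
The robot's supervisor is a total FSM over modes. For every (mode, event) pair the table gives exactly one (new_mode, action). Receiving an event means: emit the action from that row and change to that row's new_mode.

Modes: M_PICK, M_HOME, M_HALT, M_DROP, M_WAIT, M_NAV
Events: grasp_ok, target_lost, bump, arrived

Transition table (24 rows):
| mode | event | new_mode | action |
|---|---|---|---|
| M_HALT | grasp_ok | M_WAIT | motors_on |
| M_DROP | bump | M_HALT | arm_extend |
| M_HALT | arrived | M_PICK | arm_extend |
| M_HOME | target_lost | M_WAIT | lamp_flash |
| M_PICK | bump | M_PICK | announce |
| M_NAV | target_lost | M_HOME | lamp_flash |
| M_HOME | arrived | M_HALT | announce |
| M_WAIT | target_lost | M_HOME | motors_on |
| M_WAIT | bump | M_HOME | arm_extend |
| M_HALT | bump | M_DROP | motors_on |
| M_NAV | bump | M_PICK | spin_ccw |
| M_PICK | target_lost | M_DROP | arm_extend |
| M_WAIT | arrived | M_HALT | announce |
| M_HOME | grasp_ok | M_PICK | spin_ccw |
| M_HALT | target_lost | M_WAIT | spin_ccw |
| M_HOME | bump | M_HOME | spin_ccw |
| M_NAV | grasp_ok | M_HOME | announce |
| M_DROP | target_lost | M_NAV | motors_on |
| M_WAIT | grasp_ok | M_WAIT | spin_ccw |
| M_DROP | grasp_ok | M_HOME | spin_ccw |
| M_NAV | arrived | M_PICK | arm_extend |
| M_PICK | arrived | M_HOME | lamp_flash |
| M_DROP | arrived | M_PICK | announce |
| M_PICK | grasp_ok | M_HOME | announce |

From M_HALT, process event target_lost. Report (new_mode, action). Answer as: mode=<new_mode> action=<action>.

current mode = M_HALT; filter table to that mode:
  (M_HALT, grasp_ok) → (M_WAIT, motors_on)
  (M_HALT, arrived) → (M_PICK, arm_extend)
  (M_HALT, bump) → (M_DROP, motors_on)
  (M_HALT, target_lost) → (M_WAIT, spin_ccw)  ← event matches
event = target_lost selects (M_WAIT, spin_ccw)

mode=M_WAIT action=spin_ccw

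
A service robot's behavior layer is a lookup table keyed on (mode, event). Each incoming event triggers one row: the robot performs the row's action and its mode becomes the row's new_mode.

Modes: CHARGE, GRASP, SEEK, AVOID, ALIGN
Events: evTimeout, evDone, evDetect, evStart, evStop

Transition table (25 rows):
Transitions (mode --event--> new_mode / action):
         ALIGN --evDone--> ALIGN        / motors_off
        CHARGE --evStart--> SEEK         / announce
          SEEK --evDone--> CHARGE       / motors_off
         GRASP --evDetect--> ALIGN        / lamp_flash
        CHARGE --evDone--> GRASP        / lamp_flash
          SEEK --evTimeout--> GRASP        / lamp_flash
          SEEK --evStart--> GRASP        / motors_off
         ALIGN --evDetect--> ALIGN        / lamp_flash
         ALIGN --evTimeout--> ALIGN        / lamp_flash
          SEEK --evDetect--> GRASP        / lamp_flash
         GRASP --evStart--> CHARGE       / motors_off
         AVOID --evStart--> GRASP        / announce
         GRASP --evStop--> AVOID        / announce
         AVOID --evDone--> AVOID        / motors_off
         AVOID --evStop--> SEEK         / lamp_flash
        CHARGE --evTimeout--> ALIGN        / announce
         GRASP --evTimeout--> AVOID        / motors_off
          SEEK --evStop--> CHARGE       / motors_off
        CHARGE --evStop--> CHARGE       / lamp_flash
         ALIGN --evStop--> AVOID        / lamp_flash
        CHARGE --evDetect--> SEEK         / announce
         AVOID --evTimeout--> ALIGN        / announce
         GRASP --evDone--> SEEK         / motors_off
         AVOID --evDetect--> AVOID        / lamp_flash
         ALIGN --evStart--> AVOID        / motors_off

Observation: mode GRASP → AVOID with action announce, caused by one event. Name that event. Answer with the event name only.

evStop

try evTimeout: (GRASP, evTimeout) → (AVOID, motors_off)
try evDone: (GRASP, evDone) → (SEEK, motors_off)
try evDetect: (GRASP, evDetect) → (ALIGN, lamp_flash)
try evStart: (GRASP, evStart) → (CHARGE, motors_off)
try evStop: (GRASP, evStop) → (AVOID, announce)  ← matches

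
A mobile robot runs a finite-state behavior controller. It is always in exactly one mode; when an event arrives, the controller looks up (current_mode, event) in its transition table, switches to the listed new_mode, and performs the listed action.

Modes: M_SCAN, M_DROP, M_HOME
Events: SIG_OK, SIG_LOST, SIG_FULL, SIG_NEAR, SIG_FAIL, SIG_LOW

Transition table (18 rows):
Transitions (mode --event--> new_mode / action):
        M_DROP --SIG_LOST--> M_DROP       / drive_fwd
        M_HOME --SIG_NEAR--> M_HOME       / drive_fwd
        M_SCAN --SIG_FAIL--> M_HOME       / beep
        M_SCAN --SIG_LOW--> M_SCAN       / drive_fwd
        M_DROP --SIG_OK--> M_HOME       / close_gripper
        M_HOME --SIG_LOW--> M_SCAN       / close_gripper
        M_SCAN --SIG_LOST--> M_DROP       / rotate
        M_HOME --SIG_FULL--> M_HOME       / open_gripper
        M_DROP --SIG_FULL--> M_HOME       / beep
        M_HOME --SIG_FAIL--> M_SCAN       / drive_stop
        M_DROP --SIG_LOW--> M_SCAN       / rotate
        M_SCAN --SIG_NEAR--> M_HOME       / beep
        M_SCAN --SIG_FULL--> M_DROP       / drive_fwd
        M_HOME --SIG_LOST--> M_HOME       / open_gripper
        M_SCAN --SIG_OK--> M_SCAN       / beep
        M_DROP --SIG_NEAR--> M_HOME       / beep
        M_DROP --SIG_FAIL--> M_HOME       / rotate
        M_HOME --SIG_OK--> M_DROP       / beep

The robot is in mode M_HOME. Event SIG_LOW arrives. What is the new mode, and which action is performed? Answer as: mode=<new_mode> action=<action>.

current mode = M_HOME; filter table to that mode:
  (M_HOME, SIG_NEAR) → (M_HOME, drive_fwd)
  (M_HOME, SIG_LOW) → (M_SCAN, close_gripper)  ← event matches
  (M_HOME, SIG_FULL) → (M_HOME, open_gripper)
  (M_HOME, SIG_FAIL) → (M_SCAN, drive_stop)
  (M_HOME, SIG_LOST) → (M_HOME, open_gripper)
  (M_HOME, SIG_OK) → (M_DROP, beep)
event = SIG_LOW selects (M_SCAN, close_gripper)

mode=M_SCAN action=close_gripper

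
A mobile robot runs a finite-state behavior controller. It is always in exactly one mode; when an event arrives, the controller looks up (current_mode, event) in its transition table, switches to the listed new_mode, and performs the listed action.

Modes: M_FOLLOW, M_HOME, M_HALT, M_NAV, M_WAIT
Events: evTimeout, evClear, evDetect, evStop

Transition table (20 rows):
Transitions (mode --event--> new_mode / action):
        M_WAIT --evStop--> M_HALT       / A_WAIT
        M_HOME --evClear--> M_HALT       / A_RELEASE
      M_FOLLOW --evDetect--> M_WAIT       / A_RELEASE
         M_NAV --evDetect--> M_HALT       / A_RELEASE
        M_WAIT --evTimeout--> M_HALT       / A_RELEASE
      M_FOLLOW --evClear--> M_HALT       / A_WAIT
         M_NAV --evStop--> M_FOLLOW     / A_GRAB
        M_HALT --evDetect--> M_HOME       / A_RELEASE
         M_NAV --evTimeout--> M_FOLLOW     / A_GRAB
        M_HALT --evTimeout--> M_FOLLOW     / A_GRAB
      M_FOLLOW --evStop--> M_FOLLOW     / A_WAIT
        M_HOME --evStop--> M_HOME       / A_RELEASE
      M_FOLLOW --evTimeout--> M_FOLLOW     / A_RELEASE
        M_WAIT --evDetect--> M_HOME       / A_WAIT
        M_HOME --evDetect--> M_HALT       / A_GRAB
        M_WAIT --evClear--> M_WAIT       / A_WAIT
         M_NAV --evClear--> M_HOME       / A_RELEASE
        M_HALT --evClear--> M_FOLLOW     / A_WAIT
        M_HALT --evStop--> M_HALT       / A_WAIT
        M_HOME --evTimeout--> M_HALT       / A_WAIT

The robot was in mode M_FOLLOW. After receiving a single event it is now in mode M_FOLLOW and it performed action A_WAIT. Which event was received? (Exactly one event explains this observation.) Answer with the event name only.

try evTimeout: (M_FOLLOW, evTimeout) → (M_FOLLOW, A_RELEASE)
try evClear: (M_FOLLOW, evClear) → (M_HALT, A_WAIT)
try evDetect: (M_FOLLOW, evDetect) → (M_WAIT, A_RELEASE)
try evStop: (M_FOLLOW, evStop) → (M_FOLLOW, A_WAIT)  ← matches

evStop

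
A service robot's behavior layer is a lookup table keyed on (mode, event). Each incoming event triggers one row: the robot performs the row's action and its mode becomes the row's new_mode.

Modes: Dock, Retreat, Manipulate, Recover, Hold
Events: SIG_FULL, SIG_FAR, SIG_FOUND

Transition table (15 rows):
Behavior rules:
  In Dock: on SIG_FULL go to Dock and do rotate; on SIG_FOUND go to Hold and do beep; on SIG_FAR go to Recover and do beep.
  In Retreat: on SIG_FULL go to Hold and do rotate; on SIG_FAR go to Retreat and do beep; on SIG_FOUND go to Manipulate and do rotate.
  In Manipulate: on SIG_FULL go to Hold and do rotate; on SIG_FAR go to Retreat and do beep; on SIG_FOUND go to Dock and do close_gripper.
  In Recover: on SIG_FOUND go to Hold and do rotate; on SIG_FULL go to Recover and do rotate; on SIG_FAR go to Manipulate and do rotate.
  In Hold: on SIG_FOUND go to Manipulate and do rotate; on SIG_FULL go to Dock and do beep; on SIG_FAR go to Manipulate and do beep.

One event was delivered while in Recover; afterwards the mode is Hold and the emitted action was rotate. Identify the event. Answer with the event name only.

SIG_FOUND

try SIG_FULL: (Recover, SIG_FULL) → (Recover, rotate)
try SIG_FAR: (Recover, SIG_FAR) → (Manipulate, rotate)
try SIG_FOUND: (Recover, SIG_FOUND) → (Hold, rotate)  ← matches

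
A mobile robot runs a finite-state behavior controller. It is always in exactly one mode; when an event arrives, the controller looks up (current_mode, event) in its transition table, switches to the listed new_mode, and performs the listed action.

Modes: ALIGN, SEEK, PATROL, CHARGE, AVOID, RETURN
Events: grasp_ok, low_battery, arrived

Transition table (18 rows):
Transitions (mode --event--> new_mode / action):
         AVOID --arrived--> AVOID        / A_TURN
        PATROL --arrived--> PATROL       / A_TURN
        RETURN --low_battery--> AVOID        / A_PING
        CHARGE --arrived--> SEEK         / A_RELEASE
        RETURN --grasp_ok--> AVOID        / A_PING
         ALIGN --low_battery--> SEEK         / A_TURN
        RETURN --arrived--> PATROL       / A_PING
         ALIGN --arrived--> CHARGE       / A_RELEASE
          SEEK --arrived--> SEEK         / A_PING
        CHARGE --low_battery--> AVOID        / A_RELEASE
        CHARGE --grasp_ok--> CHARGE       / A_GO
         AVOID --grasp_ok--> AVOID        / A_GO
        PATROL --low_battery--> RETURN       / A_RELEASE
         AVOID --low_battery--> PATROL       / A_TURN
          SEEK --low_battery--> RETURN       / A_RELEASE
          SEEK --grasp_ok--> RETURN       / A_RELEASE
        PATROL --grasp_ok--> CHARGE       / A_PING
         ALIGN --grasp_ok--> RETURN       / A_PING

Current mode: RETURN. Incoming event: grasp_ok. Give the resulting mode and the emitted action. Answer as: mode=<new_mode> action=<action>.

mode=AVOID action=A_PING

current mode = RETURN; filter table to that mode:
  (RETURN, low_battery) → (AVOID, A_PING)
  (RETURN, grasp_ok) → (AVOID, A_PING)  ← event matches
  (RETURN, arrived) → (PATROL, A_PING)
event = grasp_ok selects (AVOID, A_PING)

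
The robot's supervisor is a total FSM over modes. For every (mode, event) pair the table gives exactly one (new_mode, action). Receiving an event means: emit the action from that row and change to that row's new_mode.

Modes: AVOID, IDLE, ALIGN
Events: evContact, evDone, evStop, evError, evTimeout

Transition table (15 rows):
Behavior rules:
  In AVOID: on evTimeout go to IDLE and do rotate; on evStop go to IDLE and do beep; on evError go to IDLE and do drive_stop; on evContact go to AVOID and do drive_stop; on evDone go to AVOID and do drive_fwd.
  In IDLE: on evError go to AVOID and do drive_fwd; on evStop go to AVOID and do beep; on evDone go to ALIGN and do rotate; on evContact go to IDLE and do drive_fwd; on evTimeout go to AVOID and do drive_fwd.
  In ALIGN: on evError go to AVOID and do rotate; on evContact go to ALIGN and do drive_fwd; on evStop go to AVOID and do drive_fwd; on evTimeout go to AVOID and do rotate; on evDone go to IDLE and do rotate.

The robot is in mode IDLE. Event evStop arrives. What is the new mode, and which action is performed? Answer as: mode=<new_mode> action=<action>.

mode=AVOID action=beep

current mode = IDLE; filter table to that mode:
  (IDLE, evError) → (AVOID, drive_fwd)
  (IDLE, evStop) → (AVOID, beep)  ← event matches
  (IDLE, evDone) → (ALIGN, rotate)
  (IDLE, evContact) → (IDLE, drive_fwd)
  (IDLE, evTimeout) → (AVOID, drive_fwd)
event = evStop selects (AVOID, beep)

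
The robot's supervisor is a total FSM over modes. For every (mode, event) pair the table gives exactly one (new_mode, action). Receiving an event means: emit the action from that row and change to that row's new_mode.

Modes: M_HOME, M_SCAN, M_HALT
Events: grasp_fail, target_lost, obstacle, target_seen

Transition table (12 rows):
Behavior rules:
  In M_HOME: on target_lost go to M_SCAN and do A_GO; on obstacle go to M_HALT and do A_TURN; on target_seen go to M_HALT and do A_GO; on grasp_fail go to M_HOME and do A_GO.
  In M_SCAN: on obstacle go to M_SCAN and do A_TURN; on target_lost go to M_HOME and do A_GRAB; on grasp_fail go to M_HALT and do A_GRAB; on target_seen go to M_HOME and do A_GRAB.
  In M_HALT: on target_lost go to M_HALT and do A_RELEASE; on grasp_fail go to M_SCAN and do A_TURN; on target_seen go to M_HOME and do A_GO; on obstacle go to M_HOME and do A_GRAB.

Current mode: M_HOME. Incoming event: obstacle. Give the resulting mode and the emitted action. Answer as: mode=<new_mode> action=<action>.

mode=M_HALT action=A_TURN

current mode = M_HOME; filter table to that mode:
  (M_HOME, target_lost) → (M_SCAN, A_GO)
  (M_HOME, obstacle) → (M_HALT, A_TURN)  ← event matches
  (M_HOME, target_seen) → (M_HALT, A_GO)
  (M_HOME, grasp_fail) → (M_HOME, A_GO)
event = obstacle selects (M_HALT, A_TURN)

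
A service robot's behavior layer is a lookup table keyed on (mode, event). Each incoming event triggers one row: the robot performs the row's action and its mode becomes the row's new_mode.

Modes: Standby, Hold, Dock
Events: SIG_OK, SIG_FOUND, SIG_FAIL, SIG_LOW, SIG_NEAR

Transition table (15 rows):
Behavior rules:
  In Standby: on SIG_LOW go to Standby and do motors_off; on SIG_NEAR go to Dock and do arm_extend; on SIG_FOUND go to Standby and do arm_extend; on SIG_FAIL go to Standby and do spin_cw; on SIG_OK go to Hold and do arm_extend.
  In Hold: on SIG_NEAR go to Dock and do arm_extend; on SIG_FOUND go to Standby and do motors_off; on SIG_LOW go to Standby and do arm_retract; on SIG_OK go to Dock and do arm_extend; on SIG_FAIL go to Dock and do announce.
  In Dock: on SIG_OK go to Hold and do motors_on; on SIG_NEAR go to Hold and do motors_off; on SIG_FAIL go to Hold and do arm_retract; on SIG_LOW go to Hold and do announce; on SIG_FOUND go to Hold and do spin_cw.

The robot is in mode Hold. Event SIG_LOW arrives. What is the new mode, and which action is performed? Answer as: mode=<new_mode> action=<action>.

current mode = Hold; filter table to that mode:
  (Hold, SIG_NEAR) → (Dock, arm_extend)
  (Hold, SIG_FOUND) → (Standby, motors_off)
  (Hold, SIG_LOW) → (Standby, arm_retract)  ← event matches
  (Hold, SIG_OK) → (Dock, arm_extend)
  (Hold, SIG_FAIL) → (Dock, announce)
event = SIG_LOW selects (Standby, arm_retract)

mode=Standby action=arm_retract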